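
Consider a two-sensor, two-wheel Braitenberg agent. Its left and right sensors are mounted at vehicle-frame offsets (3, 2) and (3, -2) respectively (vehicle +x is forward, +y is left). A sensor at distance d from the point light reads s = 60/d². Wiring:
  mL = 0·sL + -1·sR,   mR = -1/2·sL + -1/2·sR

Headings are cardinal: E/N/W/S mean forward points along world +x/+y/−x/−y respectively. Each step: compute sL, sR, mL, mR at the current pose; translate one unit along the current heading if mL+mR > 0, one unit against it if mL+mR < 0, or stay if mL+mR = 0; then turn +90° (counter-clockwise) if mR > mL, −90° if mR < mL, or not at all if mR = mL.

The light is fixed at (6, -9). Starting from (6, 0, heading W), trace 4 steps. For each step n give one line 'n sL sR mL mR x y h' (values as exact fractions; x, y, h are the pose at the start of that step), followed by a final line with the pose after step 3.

0 30/29 6/13 -6/13 -282/377 6 0 W
1 12/29 20/51 -20/51 -596/1479 7 0 N
2 15/29 15/13 -15/13 -315/377 7 -1 E
3 12/25 12/25 -12/25 -12/25 6 -1 N
final 6 -2 N

n=0: pose=(6,0,W); sL=30/29, sR=6/13; mL=-6/13, mR=-282/377; mL+mR=-456/377 → advance -1; mR−mL=-108/377 → turn -1·90°
n=1: pose=(7,0,N); sL=12/29, sR=20/51; mL=-20/51, mR=-596/1479; mL+mR=-392/493 → advance -1; mR−mL=-16/1479 → turn -1·90°
n=2: pose=(7,-1,E); sL=15/29, sR=15/13; mL=-15/13, mR=-315/377; mL+mR=-750/377 → advance -1; mR−mL=120/377 → turn +1·90°
n=3: pose=(6,-1,N); sL=12/25, sR=12/25; mL=-12/25, mR=-12/25; mL+mR=-24/25 → advance -1; mR−mL=0 → turn +0·90°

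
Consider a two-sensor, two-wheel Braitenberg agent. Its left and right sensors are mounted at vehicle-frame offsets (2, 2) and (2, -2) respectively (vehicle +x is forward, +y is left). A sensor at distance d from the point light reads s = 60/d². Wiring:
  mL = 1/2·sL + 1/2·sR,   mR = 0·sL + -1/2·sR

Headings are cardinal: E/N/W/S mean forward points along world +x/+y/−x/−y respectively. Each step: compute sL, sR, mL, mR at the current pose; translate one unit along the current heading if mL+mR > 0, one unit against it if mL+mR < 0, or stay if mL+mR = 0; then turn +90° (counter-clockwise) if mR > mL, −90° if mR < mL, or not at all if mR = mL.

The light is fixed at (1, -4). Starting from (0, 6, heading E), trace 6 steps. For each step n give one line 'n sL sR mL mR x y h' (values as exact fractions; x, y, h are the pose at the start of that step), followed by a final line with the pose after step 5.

n=0: pose=(0,6,E); sL=12/29, sR=12/13; mL=252/377, mR=-6/13; mL+mR=6/29 → advance +1; mR−mL=-426/377 → turn -1·90°
n=1: pose=(1,6,S); sL=15/17, sR=15/17; mL=15/17, mR=-15/34; mL+mR=15/34 → advance +1; mR−mL=-45/34 → turn -1·90°
n=2: pose=(1,5,W); sL=60/53, sR=12/25; mL=1068/1325, mR=-6/25; mL+mR=30/53 → advance +1; mR−mL=-1386/1325 → turn -1·90°
n=3: pose=(0,5,N); sL=6/13, sR=30/61; mL=378/793, mR=-15/61; mL+mR=3/13 → advance +1; mR−mL=-573/793 → turn -1·90°
n=4: pose=(0,6,E); sL=12/29, sR=12/13; mL=252/377, mR=-6/13; mL+mR=6/29 → advance +1; mR−mL=-426/377 → turn -1·90°
n=5: pose=(1,6,S); sL=15/17, sR=15/17; mL=15/17, mR=-15/34; mL+mR=15/34 → advance +1; mR−mL=-45/34 → turn -1·90°

0 12/29 12/13 252/377 -6/13 0 6 E
1 15/17 15/17 15/17 -15/34 1 6 S
2 60/53 12/25 1068/1325 -6/25 1 5 W
3 6/13 30/61 378/793 -15/61 0 5 N
4 12/29 12/13 252/377 -6/13 0 6 E
5 15/17 15/17 15/17 -15/34 1 6 S
final 1 5 W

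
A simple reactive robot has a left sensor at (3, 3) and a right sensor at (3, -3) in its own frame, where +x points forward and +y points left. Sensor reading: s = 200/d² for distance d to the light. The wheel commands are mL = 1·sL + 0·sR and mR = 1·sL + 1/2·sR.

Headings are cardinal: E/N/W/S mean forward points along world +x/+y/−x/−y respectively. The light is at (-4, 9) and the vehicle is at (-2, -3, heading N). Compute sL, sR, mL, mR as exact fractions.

left sensor world pos  = (-5, 0); dL² = 82
right sensor world pos = (1, 0); dR² = 106
sL = 200/82 = 100/41
sR = 200/106 = 100/53
mL = 1·sL + 0·sR = 100/41
mR = 1·sL + 1/2·sR = 7350/2173

100/41 100/53 100/41 7350/2173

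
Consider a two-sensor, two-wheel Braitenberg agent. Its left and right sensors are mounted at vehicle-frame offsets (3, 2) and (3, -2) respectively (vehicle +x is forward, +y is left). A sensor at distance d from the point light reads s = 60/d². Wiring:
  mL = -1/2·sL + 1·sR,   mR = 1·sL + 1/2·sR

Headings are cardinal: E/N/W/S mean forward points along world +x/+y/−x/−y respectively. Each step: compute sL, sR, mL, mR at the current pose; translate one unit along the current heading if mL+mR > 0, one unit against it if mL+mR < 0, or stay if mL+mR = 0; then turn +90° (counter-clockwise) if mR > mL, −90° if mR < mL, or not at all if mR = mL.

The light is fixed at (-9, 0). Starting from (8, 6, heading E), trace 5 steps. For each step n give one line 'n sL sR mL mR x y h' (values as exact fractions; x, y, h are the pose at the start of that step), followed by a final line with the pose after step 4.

n=0: pose=(8,6,E); sL=15/116, sR=15/104; mL=30/377, mR=1215/6032; mL+mR=1695/6032 → advance +1; mR−mL=735/6032 → turn +1·90°
n=1: pose=(9,6,N); sL=60/337, sR=60/481; mL=5790/162097, mR=38970/162097; mL+mR=44760/162097 → advance +1; mR−mL=33180/162097 → turn +1·90°
n=2: pose=(9,7,W); sL=6/25, sR=10/51; mL=97/1275, mR=431/1275; mL+mR=176/425 → advance +1; mR−mL=334/1275 → turn +1·90°
n=3: pose=(8,7,S); sL=60/377, sR=60/241; mL=15390/90857, mR=25770/90857; mL+mR=41160/90857 → advance +1; mR−mL=10380/90857 → turn +1·90°
n=4: pose=(8,6,E); sL=15/116, sR=15/104; mL=30/377, mR=1215/6032; mL+mR=1695/6032 → advance +1; mR−mL=735/6032 → turn +1·90°

0 15/116 15/104 30/377 1215/6032 8 6 E
1 60/337 60/481 5790/162097 38970/162097 9 6 N
2 6/25 10/51 97/1275 431/1275 9 7 W
3 60/377 60/241 15390/90857 25770/90857 8 7 S
4 15/116 15/104 30/377 1215/6032 8 6 E
final 9 6 N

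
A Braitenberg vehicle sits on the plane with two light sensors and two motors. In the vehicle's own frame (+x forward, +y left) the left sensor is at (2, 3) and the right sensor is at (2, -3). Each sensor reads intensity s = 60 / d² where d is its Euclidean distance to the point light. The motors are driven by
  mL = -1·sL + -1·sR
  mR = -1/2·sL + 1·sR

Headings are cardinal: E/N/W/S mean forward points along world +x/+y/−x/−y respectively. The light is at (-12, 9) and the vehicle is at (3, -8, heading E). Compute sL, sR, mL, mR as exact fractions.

left sensor world pos  = (5, -5); dL² = 485
right sensor world pos = (5, -11); dR² = 689
sL = 60/485 = 12/97
sR = 60/689 = 60/689
mL = -1·sL + -1·sR = -14088/66833
mR = -1/2·sL + 1·sR = 1686/66833

12/97 60/689 -14088/66833 1686/66833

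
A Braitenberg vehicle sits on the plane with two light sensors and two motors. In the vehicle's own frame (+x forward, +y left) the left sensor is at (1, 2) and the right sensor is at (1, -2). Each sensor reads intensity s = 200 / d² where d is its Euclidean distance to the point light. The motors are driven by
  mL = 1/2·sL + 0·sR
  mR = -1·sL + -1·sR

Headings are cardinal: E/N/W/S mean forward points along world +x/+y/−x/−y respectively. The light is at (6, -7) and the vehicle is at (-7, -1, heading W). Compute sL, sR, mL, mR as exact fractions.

left sensor world pos  = (-8, -3); dL² = 212
right sensor world pos = (-8, 1); dR² = 260
sL = 200/212 = 50/53
sR = 200/260 = 10/13
mL = 1/2·sL + 0·sR = 25/53
mR = -1·sL + -1·sR = -1180/689

50/53 10/13 25/53 -1180/689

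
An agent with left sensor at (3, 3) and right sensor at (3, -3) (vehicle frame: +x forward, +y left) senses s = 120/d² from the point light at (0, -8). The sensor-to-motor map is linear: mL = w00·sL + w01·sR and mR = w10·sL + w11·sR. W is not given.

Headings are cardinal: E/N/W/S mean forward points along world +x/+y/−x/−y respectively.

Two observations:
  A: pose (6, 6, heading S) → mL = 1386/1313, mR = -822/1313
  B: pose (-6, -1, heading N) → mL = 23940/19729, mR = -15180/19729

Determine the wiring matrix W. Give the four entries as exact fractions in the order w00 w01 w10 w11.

1 1/2 1/2 -1

obs A: pose=(6,6,S) → sL=60/101, sR=12/13, mL=1386/1313, mR=-822/1313
obs B: pose=(-6,-1,N) → sL=120/181, sR=120/109, mL=23940/19729, mR=-15180/19729
sensor matrix S = [[60/101, 12/13], [120/181, 120/109]]; det S = 1088640/25904177
solve [mL_A; mL_B] = S·[w00; w01] and [mR_A; mR_B] = S·[w10; w11]:
  w00 = 1, w01 = 1/2, w10 = 1/2, w11 = -1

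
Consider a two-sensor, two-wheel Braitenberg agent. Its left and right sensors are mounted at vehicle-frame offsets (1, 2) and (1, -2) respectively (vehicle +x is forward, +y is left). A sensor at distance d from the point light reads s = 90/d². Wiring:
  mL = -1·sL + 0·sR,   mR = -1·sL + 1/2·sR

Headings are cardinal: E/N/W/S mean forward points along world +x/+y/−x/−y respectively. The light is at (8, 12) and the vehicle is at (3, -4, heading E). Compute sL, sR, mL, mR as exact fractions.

45/106 9/34 -45/106 -1053/3604

left sensor world pos  = (4, -2); dL² = 212
right sensor world pos = (4, -6); dR² = 340
sL = 90/212 = 45/106
sR = 90/340 = 9/34
mL = -1·sL + 0·sR = -45/106
mR = -1·sL + 1/2·sR = -1053/3604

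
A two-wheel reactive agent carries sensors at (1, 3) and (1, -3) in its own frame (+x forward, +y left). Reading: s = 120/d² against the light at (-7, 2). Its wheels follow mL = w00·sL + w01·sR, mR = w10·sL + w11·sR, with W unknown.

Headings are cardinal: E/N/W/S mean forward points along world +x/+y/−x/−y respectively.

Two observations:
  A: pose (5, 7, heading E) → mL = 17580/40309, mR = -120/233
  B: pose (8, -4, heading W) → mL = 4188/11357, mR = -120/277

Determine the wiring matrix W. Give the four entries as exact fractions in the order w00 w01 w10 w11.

obs A: pose=(5,7,E) → sL=120/233, sR=120/173, mL=17580/40309, mR=-120/233
obs B: pose=(8,-4,W) → sL=120/277, sR=24/41, mL=4188/11357, mR=-120/277
sensor matrix S = [[120/233, 120/173], [120/277, 24/41]]; det S = 449280/457789313
solve [mL_A; mL_B] = S·[w00; w01] and [mR_A; mR_B] = S·[w10; w11]:
  w00 = -1/2, w01 = 1, w10 = -1, w11 = 0

-1/2 1 -1 0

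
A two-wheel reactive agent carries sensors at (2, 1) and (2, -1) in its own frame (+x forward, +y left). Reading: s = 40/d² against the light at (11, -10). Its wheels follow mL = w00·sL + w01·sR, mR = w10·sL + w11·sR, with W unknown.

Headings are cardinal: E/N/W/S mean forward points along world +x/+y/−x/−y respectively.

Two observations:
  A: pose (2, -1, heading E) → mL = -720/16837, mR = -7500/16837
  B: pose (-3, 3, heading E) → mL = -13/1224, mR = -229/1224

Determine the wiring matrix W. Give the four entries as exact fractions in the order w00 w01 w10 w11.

obs A: pose=(2,-1,E) → sL=40/149, sR=40/113, mL=-720/16837, mR=-7500/16837
obs B: pose=(-3,3,E) → sL=2/17, sR=5/36, mL=-13/1224, mR=-229/1224
sensor matrix S = [[40/149, 40/113], [2/17, 5/36]]; det S = -11230/2576061
solve [mL_A; mL_B] = S·[w00; w01] and [mR_A; mR_B] = S·[w10; w11]:
  w00 = 1/2, w01 = -1/2, w10 = -1, w11 = -1/2

1/2 -1/2 -1 -1/2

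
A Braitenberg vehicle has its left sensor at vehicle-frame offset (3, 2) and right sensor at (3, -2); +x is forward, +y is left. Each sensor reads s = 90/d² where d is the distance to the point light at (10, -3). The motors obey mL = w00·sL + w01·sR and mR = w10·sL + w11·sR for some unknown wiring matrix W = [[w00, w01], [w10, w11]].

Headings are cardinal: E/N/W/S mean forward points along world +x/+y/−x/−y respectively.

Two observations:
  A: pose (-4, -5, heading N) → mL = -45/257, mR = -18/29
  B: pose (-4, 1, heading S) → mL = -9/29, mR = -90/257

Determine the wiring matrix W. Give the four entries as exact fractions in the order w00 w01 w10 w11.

-1/2 0 0 -1

obs A: pose=(-4,-5,N) → sL=90/257, sR=18/29, mL=-45/257, mR=-18/29
obs B: pose=(-4,1,S) → sL=18/29, sR=90/257, mL=-9/29, mR=-90/257
sensor matrix S = [[90/257, 18/29], [18/29, 90/257]]; det S = -14587776/55547209
solve [mL_A; mL_B] = S·[w00; w01] and [mR_A; mR_B] = S·[w10; w11]:
  w00 = -1/2, w01 = 0, w10 = 0, w11 = -1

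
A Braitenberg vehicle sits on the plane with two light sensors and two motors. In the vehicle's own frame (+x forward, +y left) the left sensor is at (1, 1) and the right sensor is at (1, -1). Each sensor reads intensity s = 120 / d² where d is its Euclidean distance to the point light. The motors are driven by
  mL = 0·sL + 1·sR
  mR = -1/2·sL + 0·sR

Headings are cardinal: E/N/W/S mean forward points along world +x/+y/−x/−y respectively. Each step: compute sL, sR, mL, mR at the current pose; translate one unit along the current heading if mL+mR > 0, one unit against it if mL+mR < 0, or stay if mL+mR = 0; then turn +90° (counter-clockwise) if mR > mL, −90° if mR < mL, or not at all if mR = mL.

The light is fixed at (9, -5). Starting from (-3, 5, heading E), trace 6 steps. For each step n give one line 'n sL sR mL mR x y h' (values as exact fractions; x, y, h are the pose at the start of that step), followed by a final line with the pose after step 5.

n=0: pose=(-3,5,E); sL=60/121, sR=60/101; mL=60/101, mR=-30/121; mL+mR=4230/12221 → advance +1; mR−mL=-10290/12221 → turn -1·90°
n=1: pose=(-2,5,S); sL=120/181, sR=8/15; mL=8/15, mR=-60/181; mL+mR=548/2715 → advance +1; mR−mL=-2348/2715 → turn -1·90°
n=2: pose=(-2,4,W); sL=15/26, sR=30/61; mL=30/61, mR=-15/52; mL+mR=645/3172 → advance +1; mR−mL=-2475/3172 → turn -1·90°
n=3: pose=(-3,4,N); sL=120/269, sR=120/221; mL=120/221, mR=-60/269; mL+mR=19020/59449 → advance +1; mR−mL=-45540/59449 → turn -1·90°
n=4: pose=(-3,5,E); sL=60/121, sR=60/101; mL=60/101, mR=-30/121; mL+mR=4230/12221 → advance +1; mR−mL=-10290/12221 → turn -1·90°
n=5: pose=(-2,5,S); sL=120/181, sR=8/15; mL=8/15, mR=-60/181; mL+mR=548/2715 → advance +1; mR−mL=-2348/2715 → turn -1·90°

0 60/121 60/101 60/101 -30/121 -3 5 E
1 120/181 8/15 8/15 -60/181 -2 5 S
2 15/26 30/61 30/61 -15/52 -2 4 W
3 120/269 120/221 120/221 -60/269 -3 4 N
4 60/121 60/101 60/101 -30/121 -3 5 E
5 120/181 8/15 8/15 -60/181 -2 5 S
final -2 4 W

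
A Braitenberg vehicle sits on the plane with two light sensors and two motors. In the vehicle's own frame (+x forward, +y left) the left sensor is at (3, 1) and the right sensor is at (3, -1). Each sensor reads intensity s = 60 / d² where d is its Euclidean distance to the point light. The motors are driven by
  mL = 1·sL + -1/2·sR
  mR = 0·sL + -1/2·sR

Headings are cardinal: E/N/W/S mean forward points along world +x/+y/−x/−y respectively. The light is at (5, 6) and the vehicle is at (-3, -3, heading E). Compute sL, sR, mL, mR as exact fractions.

60/89 12/25 966/2225 -6/25

left sensor world pos  = (0, -2); dL² = 89
right sensor world pos = (0, -4); dR² = 125
sL = 60/89 = 60/89
sR = 60/125 = 12/25
mL = 1·sL + -1/2·sR = 966/2225
mR = 0·sL + -1/2·sR = -6/25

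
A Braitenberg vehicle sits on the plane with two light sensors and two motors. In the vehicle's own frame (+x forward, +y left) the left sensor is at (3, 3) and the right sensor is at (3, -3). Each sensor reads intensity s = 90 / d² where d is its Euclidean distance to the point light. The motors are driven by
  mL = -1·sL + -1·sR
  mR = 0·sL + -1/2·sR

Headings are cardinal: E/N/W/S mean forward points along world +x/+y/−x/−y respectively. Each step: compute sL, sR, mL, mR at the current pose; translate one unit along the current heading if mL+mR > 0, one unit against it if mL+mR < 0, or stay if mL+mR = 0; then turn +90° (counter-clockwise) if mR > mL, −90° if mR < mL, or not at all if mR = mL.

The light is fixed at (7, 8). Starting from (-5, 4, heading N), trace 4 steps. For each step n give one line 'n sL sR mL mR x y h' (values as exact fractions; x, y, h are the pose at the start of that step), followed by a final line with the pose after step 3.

n=0: pose=(-5,4,N); sL=45/113, sR=45/41; mL=-6930/4633, mR=-45/82; mL+mR=-18945/9266 → advance -1; mR−mL=8775/9266 → turn +1·90°
n=1: pose=(-5,3,W); sL=90/289, sR=90/229; mL=-46620/66181, mR=-45/229; mL+mR=-59625/66181 → advance -1; mR−mL=33615/66181 → turn +1·90°
n=2: pose=(-4,3,S); sL=45/64, sR=9/26; mL=-873/832, mR=-9/52; mL+mR=-1017/832 → advance -1; mR−mL=729/832 → turn +1·90°
n=3: pose=(-4,4,E); sL=18/13, sR=90/113; mL=-3204/1469, mR=-45/113; mL+mR=-3789/1469 → advance -1; mR−mL=2619/1469 → turn +1·90°

0 45/113 45/41 -6930/4633 -45/82 -5 4 N
1 90/289 90/229 -46620/66181 -45/229 -5 3 W
2 45/64 9/26 -873/832 -9/52 -4 3 S
3 18/13 90/113 -3204/1469 -45/113 -4 4 E
final -5 4 N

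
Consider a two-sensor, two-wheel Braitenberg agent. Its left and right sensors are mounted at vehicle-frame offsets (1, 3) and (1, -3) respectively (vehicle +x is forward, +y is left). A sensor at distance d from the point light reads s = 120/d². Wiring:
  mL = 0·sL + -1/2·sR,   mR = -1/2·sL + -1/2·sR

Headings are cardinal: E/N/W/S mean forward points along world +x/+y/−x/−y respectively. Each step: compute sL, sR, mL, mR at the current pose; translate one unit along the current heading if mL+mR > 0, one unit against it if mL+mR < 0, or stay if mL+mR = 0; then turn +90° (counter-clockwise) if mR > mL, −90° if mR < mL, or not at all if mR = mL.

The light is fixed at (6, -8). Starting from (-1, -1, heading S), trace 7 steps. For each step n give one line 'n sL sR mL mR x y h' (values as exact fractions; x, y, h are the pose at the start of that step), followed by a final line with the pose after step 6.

n=0: pose=(-1,-1,S); sL=30/13, sR=15/17; mL=-15/34, mR=-705/442; mL+mR=-450/221 → advance -1; mR−mL=-15/13 → turn -1·90°
n=1: pose=(-1,0,W); sL=120/89, sR=24/37; mL=-12/37, mR=-3288/3293; mL+mR=-4356/3293 → advance -1; mR−mL=-60/89 → turn -1·90°
n=2: pose=(0,0,N); sL=20/27, sR=4/3; mL=-2/3, mR=-28/27; mL+mR=-46/27 → advance -1; mR−mL=-10/27 → turn -1·90°
n=3: pose=(0,-1,E); sL=24/25, sR=120/41; mL=-60/41, mR=-1992/1025; mL+mR=-3492/1025 → advance -1; mR−mL=-12/25 → turn -1·90°
n=4: pose=(-1,-1,S); sL=30/13, sR=15/17; mL=-15/34, mR=-705/442; mL+mR=-450/221 → advance -1; mR−mL=-15/13 → turn -1·90°
n=5: pose=(-1,0,W); sL=120/89, sR=24/37; mL=-12/37, mR=-3288/3293; mL+mR=-4356/3293 → advance -1; mR−mL=-60/89 → turn -1·90°
n=6: pose=(0,0,N); sL=20/27, sR=4/3; mL=-2/3, mR=-28/27; mL+mR=-46/27 → advance -1; mR−mL=-10/27 → turn -1·90°

0 30/13 15/17 -15/34 -705/442 -1 -1 S
1 120/89 24/37 -12/37 -3288/3293 -1 0 W
2 20/27 4/3 -2/3 -28/27 0 0 N
3 24/25 120/41 -60/41 -1992/1025 0 -1 E
4 30/13 15/17 -15/34 -705/442 -1 -1 S
5 120/89 24/37 -12/37 -3288/3293 -1 0 W
6 20/27 4/3 -2/3 -28/27 0 0 N
final 0 -1 E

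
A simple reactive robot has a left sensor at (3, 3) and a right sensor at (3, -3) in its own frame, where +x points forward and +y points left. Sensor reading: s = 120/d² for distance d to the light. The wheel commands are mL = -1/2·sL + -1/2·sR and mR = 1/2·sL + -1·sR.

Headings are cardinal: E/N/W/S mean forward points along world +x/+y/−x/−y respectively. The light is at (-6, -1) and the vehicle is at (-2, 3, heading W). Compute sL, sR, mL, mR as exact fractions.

left sensor world pos  = (-5, 0); dL² = 2
right sensor world pos = (-5, 6); dR² = 50
sL = 120/2 = 60
sR = 120/50 = 12/5
mL = -1/2·sL + -1/2·sR = -156/5
mR = 1/2·sL + -1·sR = 138/5

60 12/5 -156/5 138/5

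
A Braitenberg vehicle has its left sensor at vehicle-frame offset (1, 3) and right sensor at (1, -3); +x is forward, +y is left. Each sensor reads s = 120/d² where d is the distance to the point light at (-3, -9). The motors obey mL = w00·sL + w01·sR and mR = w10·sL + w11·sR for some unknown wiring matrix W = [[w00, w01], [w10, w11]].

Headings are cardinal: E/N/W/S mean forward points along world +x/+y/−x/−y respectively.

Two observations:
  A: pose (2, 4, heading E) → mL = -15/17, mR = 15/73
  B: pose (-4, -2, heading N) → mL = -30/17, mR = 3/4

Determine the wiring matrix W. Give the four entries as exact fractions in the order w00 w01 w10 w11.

0 -1 1/2 0

obs A: pose=(2,4,E) → sL=30/73, sR=15/17, mL=-15/17, mR=15/73
obs B: pose=(-4,-2,N) → sL=3/2, sR=30/17, mL=-30/17, mR=3/4
sensor matrix S = [[30/73, 15/17], [3/2, 30/17]]; det S = -1485/2482
solve [mL_A; mL_B] = S·[w00; w01] and [mR_A; mR_B] = S·[w10; w11]:
  w00 = 0, w01 = -1, w10 = 1/2, w11 = 0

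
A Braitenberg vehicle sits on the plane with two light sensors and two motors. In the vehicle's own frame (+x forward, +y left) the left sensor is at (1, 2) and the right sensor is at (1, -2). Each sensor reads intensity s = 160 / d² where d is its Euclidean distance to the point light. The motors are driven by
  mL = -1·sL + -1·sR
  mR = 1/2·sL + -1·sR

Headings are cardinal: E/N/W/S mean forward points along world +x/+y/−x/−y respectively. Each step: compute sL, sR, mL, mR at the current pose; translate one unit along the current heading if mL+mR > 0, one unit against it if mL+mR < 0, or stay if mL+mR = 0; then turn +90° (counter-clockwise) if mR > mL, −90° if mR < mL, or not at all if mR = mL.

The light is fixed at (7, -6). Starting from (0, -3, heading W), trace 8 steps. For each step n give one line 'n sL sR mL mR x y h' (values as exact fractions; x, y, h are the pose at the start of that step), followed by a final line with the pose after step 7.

n=0: pose=(0,-3,W); sL=32/13, sR=160/89; mL=-4928/1157, mR=-656/1157; mL+mR=-5584/1157 → advance -1; mR−mL=48/13 → turn +1·90°
n=1: pose=(1,-3,S); sL=8, sR=40/17; mL=-176/17, mR=28/17; mL+mR=-148/17 → advance -1; mR−mL=12 → turn +1·90°
n=2: pose=(1,-2,E); sL=160/61, sR=160/29; mL=-14400/1769, mR=-7440/1769; mL+mR=-21840/1769 → advance -1; mR−mL=240/61 → turn +1·90°
n=3: pose=(0,-2,N); sL=80/53, sR=16/5; mL=-1248/265, mR=-648/265; mL+mR=-1896/265 → advance -1; mR−mL=120/53 → turn +1·90°
n=4: pose=(0,-3,W); sL=32/13, sR=160/89; mL=-4928/1157, mR=-656/1157; mL+mR=-5584/1157 → advance -1; mR−mL=48/13 → turn +1·90°
n=5: pose=(1,-3,S); sL=8, sR=40/17; mL=-176/17, mR=28/17; mL+mR=-148/17 → advance -1; mR−mL=12 → turn +1·90°
n=6: pose=(1,-2,E); sL=160/61, sR=160/29; mL=-14400/1769, mR=-7440/1769; mL+mR=-21840/1769 → advance -1; mR−mL=240/61 → turn +1·90°
n=7: pose=(0,-2,N); sL=80/53, sR=16/5; mL=-1248/265, mR=-648/265; mL+mR=-1896/265 → advance -1; mR−mL=120/53 → turn +1·90°

0 32/13 160/89 -4928/1157 -656/1157 0 -3 W
1 8 40/17 -176/17 28/17 1 -3 S
2 160/61 160/29 -14400/1769 -7440/1769 1 -2 E
3 80/53 16/5 -1248/265 -648/265 0 -2 N
4 32/13 160/89 -4928/1157 -656/1157 0 -3 W
5 8 40/17 -176/17 28/17 1 -3 S
6 160/61 160/29 -14400/1769 -7440/1769 1 -2 E
7 80/53 16/5 -1248/265 -648/265 0 -2 N
final 0 -3 W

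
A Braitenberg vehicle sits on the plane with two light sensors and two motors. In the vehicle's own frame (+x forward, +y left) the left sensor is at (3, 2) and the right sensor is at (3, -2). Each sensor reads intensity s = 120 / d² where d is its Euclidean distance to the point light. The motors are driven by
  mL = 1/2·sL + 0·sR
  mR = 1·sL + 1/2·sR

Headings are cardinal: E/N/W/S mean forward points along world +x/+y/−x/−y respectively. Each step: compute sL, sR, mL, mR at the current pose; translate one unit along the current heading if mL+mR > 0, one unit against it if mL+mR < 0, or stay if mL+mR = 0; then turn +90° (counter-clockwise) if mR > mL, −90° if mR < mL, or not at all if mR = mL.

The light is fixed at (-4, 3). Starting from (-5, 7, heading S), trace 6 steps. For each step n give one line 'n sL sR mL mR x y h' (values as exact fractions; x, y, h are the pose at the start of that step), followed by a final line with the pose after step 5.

0 60 12 30 66 -5 7 S
1 120/29 24 60/29 468/29 -5 6 E
2 3 3 3/2 9/2 -4 6 N
3 120/13 8/3 60/13 412/39 -4 7 W
4 60 12 30 66 -5 7 S
5 120/29 24 60/29 468/29 -5 6 E
final -4 6 N

n=0: pose=(-5,7,S); sL=60, sR=12; mL=30, mR=66; mL+mR=96 → advance +1; mR−mL=36 → turn +1·90°
n=1: pose=(-5,6,E); sL=120/29, sR=24; mL=60/29, mR=468/29; mL+mR=528/29 → advance +1; mR−mL=408/29 → turn +1·90°
n=2: pose=(-4,6,N); sL=3, sR=3; mL=3/2, mR=9/2; mL+mR=6 → advance +1; mR−mL=3 → turn +1·90°
n=3: pose=(-4,7,W); sL=120/13, sR=8/3; mL=60/13, mR=412/39; mL+mR=592/39 → advance +1; mR−mL=232/39 → turn +1·90°
n=4: pose=(-5,7,S); sL=60, sR=12; mL=30, mR=66; mL+mR=96 → advance +1; mR−mL=36 → turn +1·90°
n=5: pose=(-5,6,E); sL=120/29, sR=24; mL=60/29, mR=468/29; mL+mR=528/29 → advance +1; mR−mL=408/29 → turn +1·90°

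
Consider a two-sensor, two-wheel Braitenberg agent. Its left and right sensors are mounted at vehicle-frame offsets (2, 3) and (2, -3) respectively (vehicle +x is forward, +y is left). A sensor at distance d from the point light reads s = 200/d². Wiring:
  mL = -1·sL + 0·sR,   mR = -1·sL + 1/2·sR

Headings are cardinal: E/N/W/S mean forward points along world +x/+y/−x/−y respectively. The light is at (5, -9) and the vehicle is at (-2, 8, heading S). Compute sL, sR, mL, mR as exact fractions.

left sensor world pos  = (1, 6); dL² = 241
right sensor world pos = (-5, 6); dR² = 325
sL = 200/241 = 200/241
sR = 200/325 = 8/13
mL = -1·sL + 0·sR = -200/241
mR = -1·sL + 1/2·sR = -1636/3133

200/241 8/13 -200/241 -1636/3133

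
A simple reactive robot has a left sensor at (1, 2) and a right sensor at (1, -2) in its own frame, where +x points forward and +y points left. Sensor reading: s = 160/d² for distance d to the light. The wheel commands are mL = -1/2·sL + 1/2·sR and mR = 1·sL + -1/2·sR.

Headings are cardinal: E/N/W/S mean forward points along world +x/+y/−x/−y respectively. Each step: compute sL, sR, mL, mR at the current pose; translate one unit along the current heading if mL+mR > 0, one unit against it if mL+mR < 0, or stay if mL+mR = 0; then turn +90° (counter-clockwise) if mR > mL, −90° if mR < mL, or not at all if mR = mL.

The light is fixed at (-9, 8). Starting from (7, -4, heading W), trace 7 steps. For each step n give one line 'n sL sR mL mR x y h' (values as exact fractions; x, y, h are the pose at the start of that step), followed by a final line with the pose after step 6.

n=0: pose=(7,-4,W); sL=160/421, sR=32/65; mL=1536/27365, mR=3664/27365; mL+mR=80/421 → advance +1; mR−mL=2128/27365 → turn +1·90°
n=1: pose=(6,-4,S); sL=80/229, sR=80/169; mL=2400/38701, mR=4360/38701; mL+mR=40/229 → advance +1; mR−mL=1960/38701 → turn +1·90°
n=2: pose=(6,-5,E); sL=160/377, sR=160/481; mL=-640/13949, mR=3600/13949; mL+mR=80/377 → advance +1; mR−mL=4240/13949 → turn +1·90°
n=3: pose=(7,-5,N); sL=8/17, sR=40/117; mL=-128/1989, mR=596/1989; mL+mR=4/17 → advance +1; mR−mL=724/1989 → turn +1·90°
n=4: pose=(7,-4,W); sL=160/421, sR=32/65; mL=1536/27365, mR=3664/27365; mL+mR=80/421 → advance +1; mR−mL=2128/27365 → turn +1·90°
n=5: pose=(6,-4,S); sL=80/229, sR=80/169; mL=2400/38701, mR=4360/38701; mL+mR=40/229 → advance +1; mR−mL=1960/38701 → turn +1·90°
n=6: pose=(6,-5,E); sL=160/377, sR=160/481; mL=-640/13949, mR=3600/13949; mL+mR=80/377 → advance +1; mR−mL=4240/13949 → turn +1·90°

0 160/421 32/65 1536/27365 3664/27365 7 -4 W
1 80/229 80/169 2400/38701 4360/38701 6 -4 S
2 160/377 160/481 -640/13949 3600/13949 6 -5 E
3 8/17 40/117 -128/1989 596/1989 7 -5 N
4 160/421 32/65 1536/27365 3664/27365 7 -4 W
5 80/229 80/169 2400/38701 4360/38701 6 -4 S
6 160/377 160/481 -640/13949 3600/13949 6 -5 E
final 7 -5 N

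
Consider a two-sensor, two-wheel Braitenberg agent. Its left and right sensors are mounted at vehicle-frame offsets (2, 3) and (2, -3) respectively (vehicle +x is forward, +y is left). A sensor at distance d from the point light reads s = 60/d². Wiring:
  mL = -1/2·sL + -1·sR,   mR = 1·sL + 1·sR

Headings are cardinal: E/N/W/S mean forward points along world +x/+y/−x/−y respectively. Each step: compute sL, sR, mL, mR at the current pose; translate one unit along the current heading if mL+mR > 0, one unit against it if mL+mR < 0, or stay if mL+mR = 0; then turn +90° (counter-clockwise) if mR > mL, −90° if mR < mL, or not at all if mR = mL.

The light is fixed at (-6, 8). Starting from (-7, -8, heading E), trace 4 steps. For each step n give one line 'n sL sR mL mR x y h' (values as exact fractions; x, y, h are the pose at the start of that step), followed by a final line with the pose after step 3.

0 6/17 30/181 -1053/3077 1596/3077 -7 -8 E
1 12/41 12/41 -18/41 24/41 -6 -8 N
2 15/82 15/37 -3015/6068 1785/3034 -6 -7 W
3 60/293 12/61 -5346/17873 7176/17873 -7 -7 S
final -7 -8 E

n=0: pose=(-7,-8,E); sL=6/17, sR=30/181; mL=-1053/3077, mR=1596/3077; mL+mR=3/17 → advance +1; mR−mL=2649/3077 → turn +1·90°
n=1: pose=(-6,-8,N); sL=12/41, sR=12/41; mL=-18/41, mR=24/41; mL+mR=6/41 → advance +1; mR−mL=42/41 → turn +1·90°
n=2: pose=(-6,-7,W); sL=15/82, sR=15/37; mL=-3015/6068, mR=1785/3034; mL+mR=15/164 → advance +1; mR−mL=6585/6068 → turn +1·90°
n=3: pose=(-7,-7,S); sL=60/293, sR=12/61; mL=-5346/17873, mR=7176/17873; mL+mR=30/293 → advance +1; mR−mL=12522/17873 → turn +1·90°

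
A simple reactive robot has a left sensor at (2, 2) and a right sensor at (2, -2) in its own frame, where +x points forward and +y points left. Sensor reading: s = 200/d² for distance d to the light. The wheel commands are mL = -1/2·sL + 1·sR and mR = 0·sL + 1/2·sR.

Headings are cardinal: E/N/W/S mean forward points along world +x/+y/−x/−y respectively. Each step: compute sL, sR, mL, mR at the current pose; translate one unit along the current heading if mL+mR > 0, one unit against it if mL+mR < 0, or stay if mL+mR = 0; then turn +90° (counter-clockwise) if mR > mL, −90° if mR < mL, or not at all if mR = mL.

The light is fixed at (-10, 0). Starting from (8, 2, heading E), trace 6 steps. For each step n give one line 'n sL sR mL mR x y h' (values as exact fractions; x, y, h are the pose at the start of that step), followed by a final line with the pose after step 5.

0 25/52 1/2 27/104 1/4 8 2 E
1 200/441 200/289 59300/127449 100/289 9 2 S
2 20/29 100/149 1410/4321 50/149 9 1 W
3 200/401 200/257 54500/103057 100/257 8 1 S
4 10/13 10/13 5/13 5/13 8 0 W
5 200/229 200/229 100/229 100/229 7 0 W
final 6 0 W

n=0: pose=(8,2,E); sL=25/52, sR=1/2; mL=27/104, mR=1/4; mL+mR=53/104 → advance +1; mR−mL=-1/104 → turn -1·90°
n=1: pose=(9,2,S); sL=200/441, sR=200/289; mL=59300/127449, mR=100/289; mL+mR=103400/127449 → advance +1; mR−mL=-15200/127449 → turn -1·90°
n=2: pose=(9,1,W); sL=20/29, sR=100/149; mL=1410/4321, mR=50/149; mL+mR=2860/4321 → advance +1; mR−mL=40/4321 → turn +1·90°
n=3: pose=(8,1,S); sL=200/401, sR=200/257; mL=54500/103057, mR=100/257; mL+mR=94600/103057 → advance +1; mR−mL=-14400/103057 → turn -1·90°
n=4: pose=(8,0,W); sL=10/13, sR=10/13; mL=5/13, mR=5/13; mL+mR=10/13 → advance +1; mR−mL=0 → turn +0·90°
n=5: pose=(7,0,W); sL=200/229, sR=200/229; mL=100/229, mR=100/229; mL+mR=200/229 → advance +1; mR−mL=0 → turn +0·90°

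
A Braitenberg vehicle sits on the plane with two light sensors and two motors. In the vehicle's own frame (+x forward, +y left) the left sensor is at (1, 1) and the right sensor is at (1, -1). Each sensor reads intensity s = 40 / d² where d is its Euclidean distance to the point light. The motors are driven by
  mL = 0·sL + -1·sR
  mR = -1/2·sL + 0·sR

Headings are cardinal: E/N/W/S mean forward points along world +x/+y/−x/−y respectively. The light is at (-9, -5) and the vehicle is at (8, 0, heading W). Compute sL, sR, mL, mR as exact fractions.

left sensor world pos  = (7, -1); dL² = 272
right sensor world pos = (7, 1); dR² = 292
sL = 40/272 = 5/34
sR = 40/292 = 10/73
mL = 0·sL + -1·sR = -10/73
mR = -1/2·sL + 0·sR = -5/68

5/34 10/73 -10/73 -5/68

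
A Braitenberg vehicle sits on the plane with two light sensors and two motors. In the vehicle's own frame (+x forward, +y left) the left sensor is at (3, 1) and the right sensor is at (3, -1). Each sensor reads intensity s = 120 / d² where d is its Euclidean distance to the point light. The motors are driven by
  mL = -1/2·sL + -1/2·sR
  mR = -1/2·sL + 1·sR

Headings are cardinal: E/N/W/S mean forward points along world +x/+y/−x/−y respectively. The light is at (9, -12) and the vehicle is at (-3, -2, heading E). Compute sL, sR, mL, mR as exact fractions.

60/101 20/27 -1820/2727 1210/2727

left sensor world pos  = (0, -1); dL² = 202
right sensor world pos = (0, -3); dR² = 162
sL = 120/202 = 60/101
sR = 120/162 = 20/27
mL = -1/2·sL + -1/2·sR = -1820/2727
mR = -1/2·sL + 1·sR = 1210/2727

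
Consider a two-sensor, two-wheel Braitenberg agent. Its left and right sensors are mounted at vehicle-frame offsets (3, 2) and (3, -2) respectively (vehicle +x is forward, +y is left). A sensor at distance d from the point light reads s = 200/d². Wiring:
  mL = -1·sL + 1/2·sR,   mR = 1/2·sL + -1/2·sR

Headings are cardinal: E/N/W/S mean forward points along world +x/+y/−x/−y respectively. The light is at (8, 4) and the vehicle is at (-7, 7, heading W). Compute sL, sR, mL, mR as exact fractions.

8/13 200/349 -1492/4537 96/4537

left sensor world pos  = (-10, 5); dL² = 325
right sensor world pos = (-10, 9); dR² = 349
sL = 200/325 = 8/13
sR = 200/349 = 200/349
mL = -1·sL + 1/2·sR = -1492/4537
mR = 1/2·sL + -1/2·sR = 96/4537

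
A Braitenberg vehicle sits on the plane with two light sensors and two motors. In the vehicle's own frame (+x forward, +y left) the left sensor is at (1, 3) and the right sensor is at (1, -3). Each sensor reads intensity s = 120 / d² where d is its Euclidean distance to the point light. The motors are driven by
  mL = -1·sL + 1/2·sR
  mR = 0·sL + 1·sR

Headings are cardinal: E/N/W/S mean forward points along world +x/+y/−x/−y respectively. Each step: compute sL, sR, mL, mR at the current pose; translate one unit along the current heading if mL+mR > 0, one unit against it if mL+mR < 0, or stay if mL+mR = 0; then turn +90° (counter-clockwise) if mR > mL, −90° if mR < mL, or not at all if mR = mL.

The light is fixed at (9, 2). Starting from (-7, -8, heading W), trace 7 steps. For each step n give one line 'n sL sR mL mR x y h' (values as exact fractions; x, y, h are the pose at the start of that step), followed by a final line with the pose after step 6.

0 60/229 60/169 -3270/38701 60/169 -7 -8 W
1 120/317 120/521 -43500/165157 120/521 -8 -8 S
2 30/73 3/10 -381/1460 3/10 -8 -7 E
3 24/85 120/233 -492/19805 120/233 -7 -7 N
4 12/41 60/157 -654/6437 60/157 -7 -6 W
5 120/277 120/481 -41100/133237 120/481 -8 -6 S
6 15/34 30/89 -825/3026 30/89 -8 -5 E
final -7 -5 N

n=0: pose=(-7,-8,W); sL=60/229, sR=60/169; mL=-3270/38701, mR=60/169; mL+mR=10470/38701 → advance +1; mR−mL=17010/38701 → turn +1·90°
n=1: pose=(-8,-8,S); sL=120/317, sR=120/521; mL=-43500/165157, mR=120/521; mL+mR=-5460/165157 → advance -1; mR−mL=81540/165157 → turn +1·90°
n=2: pose=(-8,-7,E); sL=30/73, sR=3/10; mL=-381/1460, mR=3/10; mL+mR=57/1460 → advance +1; mR−mL=819/1460 → turn +1·90°
n=3: pose=(-7,-7,N); sL=24/85, sR=120/233; mL=-492/19805, mR=120/233; mL+mR=9708/19805 → advance +1; mR−mL=10692/19805 → turn +1·90°
n=4: pose=(-7,-6,W); sL=12/41, sR=60/157; mL=-654/6437, mR=60/157; mL+mR=1806/6437 → advance +1; mR−mL=3114/6437 → turn +1·90°
n=5: pose=(-8,-6,S); sL=120/277, sR=120/481; mL=-41100/133237, mR=120/481; mL+mR=-7860/133237 → advance -1; mR−mL=74340/133237 → turn +1·90°
n=6: pose=(-8,-5,E); sL=15/34, sR=30/89; mL=-825/3026, mR=30/89; mL+mR=195/3026 → advance +1; mR−mL=1845/3026 → turn +1·90°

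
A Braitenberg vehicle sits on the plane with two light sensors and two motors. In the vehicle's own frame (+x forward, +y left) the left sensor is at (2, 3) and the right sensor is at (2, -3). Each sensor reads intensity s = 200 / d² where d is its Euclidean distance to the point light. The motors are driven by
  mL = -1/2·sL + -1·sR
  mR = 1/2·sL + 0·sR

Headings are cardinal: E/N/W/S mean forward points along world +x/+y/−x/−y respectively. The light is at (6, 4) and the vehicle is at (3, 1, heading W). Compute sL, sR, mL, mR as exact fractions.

200/61 8 -588/61 100/61

left sensor world pos  = (1, -2); dL² = 61
right sensor world pos = (1, 4); dR² = 25
sL = 200/61 = 200/61
sR = 200/25 = 8
mL = -1/2·sL + -1·sR = -588/61
mR = 1/2·sL + 0·sR = 100/61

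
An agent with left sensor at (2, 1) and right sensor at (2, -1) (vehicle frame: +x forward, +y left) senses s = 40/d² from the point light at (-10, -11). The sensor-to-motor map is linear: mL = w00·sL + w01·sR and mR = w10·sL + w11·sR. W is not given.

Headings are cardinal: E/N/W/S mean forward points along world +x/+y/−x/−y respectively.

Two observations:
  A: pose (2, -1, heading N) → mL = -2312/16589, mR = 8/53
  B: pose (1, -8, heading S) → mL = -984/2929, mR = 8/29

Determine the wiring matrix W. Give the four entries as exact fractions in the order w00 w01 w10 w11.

-1/2 -1/2 1 0

obs A: pose=(2,-1,N) → sL=8/53, sR=40/313, mL=-2312/16589, mR=8/53
obs B: pose=(1,-8,S) → sL=8/29, sR=40/101, mL=-984/2929, mR=8/29
sensor matrix S = [[8/53, 40/313], [8/29, 40/101]]; det S = 1191680/48589181
solve [mL_A; mL_B] = S·[w00; w01] and [mR_A; mR_B] = S·[w10; w11]:
  w00 = -1/2, w01 = -1/2, w10 = 1, w11 = 0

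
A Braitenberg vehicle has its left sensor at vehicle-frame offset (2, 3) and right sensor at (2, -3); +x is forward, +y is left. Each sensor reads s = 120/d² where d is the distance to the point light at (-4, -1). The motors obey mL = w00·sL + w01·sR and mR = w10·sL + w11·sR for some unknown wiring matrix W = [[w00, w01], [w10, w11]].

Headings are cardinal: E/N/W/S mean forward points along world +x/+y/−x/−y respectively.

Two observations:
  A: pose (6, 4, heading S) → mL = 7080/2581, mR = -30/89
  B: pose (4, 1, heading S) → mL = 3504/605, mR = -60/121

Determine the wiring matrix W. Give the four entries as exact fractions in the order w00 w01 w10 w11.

obs A: pose=(6,4,S) → sL=60/89, sR=60/29, mL=7080/2581, mR=-30/89
obs B: pose=(4,1,S) → sL=120/121, sR=24/5, mL=3504/605, mR=-60/121
sensor matrix S = [[60/89, 60/29], [120/121, 24/5]]; det S = 369792/312301
solve [mL_A; mL_B] = S·[w00; w01] and [mR_A; mR_B] = S·[w10; w11]:
  w00 = 1, w01 = 1, w10 = -1/2, w11 = 0

1 1 -1/2 0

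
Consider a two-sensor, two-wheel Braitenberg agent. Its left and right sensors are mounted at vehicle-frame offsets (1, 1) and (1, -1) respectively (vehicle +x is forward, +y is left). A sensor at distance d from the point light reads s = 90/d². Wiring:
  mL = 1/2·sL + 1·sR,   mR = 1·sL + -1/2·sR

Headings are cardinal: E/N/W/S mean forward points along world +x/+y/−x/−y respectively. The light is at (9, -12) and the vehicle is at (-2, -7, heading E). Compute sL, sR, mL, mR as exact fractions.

45/68 45/58 4365/3944 135/493

left sensor world pos  = (-1, -6); dL² = 136
right sensor world pos = (-1, -8); dR² = 116
sL = 90/136 = 45/68
sR = 90/116 = 45/58
mL = 1/2·sL + 1·sR = 4365/3944
mR = 1·sL + -1/2·sR = 135/493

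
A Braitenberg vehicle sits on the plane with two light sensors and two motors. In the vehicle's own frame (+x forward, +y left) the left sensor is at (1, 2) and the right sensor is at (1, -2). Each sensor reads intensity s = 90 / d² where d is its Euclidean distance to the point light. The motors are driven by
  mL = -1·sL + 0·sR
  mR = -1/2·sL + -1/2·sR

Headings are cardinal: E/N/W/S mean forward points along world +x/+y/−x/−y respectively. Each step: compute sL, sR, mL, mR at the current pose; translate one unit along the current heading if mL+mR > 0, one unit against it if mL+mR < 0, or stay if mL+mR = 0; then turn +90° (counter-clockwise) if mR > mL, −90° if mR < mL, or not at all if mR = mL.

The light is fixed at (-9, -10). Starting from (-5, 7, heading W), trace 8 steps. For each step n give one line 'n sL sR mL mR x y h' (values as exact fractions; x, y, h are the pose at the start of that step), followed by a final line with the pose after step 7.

n=0: pose=(-5,7,W); sL=5/13, sR=9/37; mL=-5/13, mR=-151/481; mL+mR=-336/481 → advance -1; mR−mL=34/481 → turn +1·90°
n=1: pose=(-4,7,S); sL=18/61, sR=18/53; mL=-18/61, mR=-1026/3233; mL+mR=-1980/3233 → advance -1; mR−mL=-72/3233 → turn -1·90°
n=2: pose=(-4,8,W); sL=45/136, sR=45/208; mL=-45/136, mR=-1935/7072; mL+mR=-4275/7072 → advance -1; mR−mL=405/7072 → turn +1·90°
n=3: pose=(-3,8,S); sL=90/353, sR=18/61; mL=-90/353, mR=-5922/21533; mL+mR=-11412/21533 → advance -1; mR−mL=-432/21533 → turn -1·90°
n=4: pose=(-3,9,W); sL=45/157, sR=45/233; mL=-45/157, mR=-8775/36581; mL+mR=-19260/36581 → advance -1; mR−mL=1710/36581 → turn +1·90°
n=5: pose=(-2,9,S); sL=2/9, sR=90/349; mL=-2/9, mR=-754/3141; mL+mR=-484/1047 → advance -1; mR−mL=-56/3141 → turn -1·90°
n=6: pose=(-2,10,W); sL=1/4, sR=9/52; mL=-1/4, mR=-11/52; mL+mR=-6/13 → advance -1; mR−mL=1/26 → turn +1·90°
n=7: pose=(-1,10,S); sL=90/461, sR=90/397; mL=-90/461, mR=-38610/183017; mL+mR=-74340/183017 → advance -1; mR−mL=-2880/183017 → turn -1·90°

0 5/13 9/37 -5/13 -151/481 -5 7 W
1 18/61 18/53 -18/61 -1026/3233 -4 7 S
2 45/136 45/208 -45/136 -1935/7072 -4 8 W
3 90/353 18/61 -90/353 -5922/21533 -3 8 S
4 45/157 45/233 -45/157 -8775/36581 -3 9 W
5 2/9 90/349 -2/9 -754/3141 -2 9 S
6 1/4 9/52 -1/4 -11/52 -2 10 W
7 90/461 90/397 -90/461 -38610/183017 -1 10 S
final -1 11 W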